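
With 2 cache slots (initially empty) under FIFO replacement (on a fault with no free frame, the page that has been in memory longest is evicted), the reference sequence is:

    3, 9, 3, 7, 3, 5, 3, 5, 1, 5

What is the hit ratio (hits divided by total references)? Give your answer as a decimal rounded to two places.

0.40

3 -> fault, frames {3}
9 -> fault, frames {3,9}
3 -> hit
7 -> fault, evict 3, frames {9,7}
3 -> fault, evict 9, frames {7,3}
5 -> fault, evict 7, frames {3,5}
3 -> hit
5 -> hit
1 -> fault, evict 3, frames {5,1}
5 -> hit
Hits: 4 of 10 references → 4/10 = 0.4000.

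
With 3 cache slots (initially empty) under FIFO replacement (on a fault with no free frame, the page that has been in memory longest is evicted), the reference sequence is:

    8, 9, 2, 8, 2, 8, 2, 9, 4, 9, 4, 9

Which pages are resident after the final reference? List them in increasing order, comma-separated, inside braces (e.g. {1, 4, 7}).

8 → fault, frames [8]
9 → fault, frames [8, 9]
2 → fault, frames [8, 9, 2]
8 → hit
2 → hit
8 → hit
2 → hit
9 → hit
4 → fault, evict 8, frames [9, 2, 4]
9 → hit
4 → hit
9 → hit

{2, 4, 9}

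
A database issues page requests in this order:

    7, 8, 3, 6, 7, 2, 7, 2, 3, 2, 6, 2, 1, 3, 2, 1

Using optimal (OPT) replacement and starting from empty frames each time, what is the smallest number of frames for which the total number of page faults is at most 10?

f=1: 16 faults
f=2: 10 faults
f=3: 7 faults
f=4: 6 faults
f=5: 6 faults
f=6: 6 faults
Smallest f with faults ≤ 10 is 2.

2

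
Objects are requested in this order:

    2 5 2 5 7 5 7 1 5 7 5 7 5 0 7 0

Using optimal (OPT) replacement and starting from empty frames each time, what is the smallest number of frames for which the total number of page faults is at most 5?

3

f=1: 16 faults
f=2: 6 faults
f=3: 5 faults
f=4: 5 faults
f=5: 5 faults
Smallest f with faults ≤ 5 is 3.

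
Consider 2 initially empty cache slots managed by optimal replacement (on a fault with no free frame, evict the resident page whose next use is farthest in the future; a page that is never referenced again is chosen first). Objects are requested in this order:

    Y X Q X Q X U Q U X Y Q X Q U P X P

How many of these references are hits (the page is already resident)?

Y → fault, frames {Y}
X → fault, frames {Y,X}
Q → fault, evict Y, frames {X,Q}
X → hit
Q → hit
X → hit
U → fault, evict X, frames {Q,U}
Q → hit
U → hit
X → fault, evict U, frames {Q,X}
Y → fault, evict X, frames {Q,Y}
Q → hit
X → fault, evict Y, frames {Q,X}
Q → hit
U → fault, evict Q, frames {X,U}
P → fault, evict U, frames {X,P}
X → hit
P → hit
Hits: 9.

9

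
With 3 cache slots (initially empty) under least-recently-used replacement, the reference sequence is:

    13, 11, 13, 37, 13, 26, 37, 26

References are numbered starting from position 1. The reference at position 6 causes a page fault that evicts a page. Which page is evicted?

pos 1: 13 → fault, frames {13}
pos 2: 11 → fault, frames {13,11}
pos 3: 13 → hit
pos 4: 37 → fault, frames {11,13,37}
pos 5: 13 → hit
pos 6: 26 → fault, evict 11, frames {37,13,26}
At position 6, page 11 is evicted.

11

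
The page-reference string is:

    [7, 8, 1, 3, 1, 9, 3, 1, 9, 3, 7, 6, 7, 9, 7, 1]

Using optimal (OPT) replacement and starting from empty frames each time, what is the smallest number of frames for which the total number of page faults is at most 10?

3

f=1: 16 faults
f=2: 11 faults
f=3: 8 faults
f=4: 6 faults
f=5: 6 faults
f=6: 6 faults
Smallest f with faults ≤ 10 is 3.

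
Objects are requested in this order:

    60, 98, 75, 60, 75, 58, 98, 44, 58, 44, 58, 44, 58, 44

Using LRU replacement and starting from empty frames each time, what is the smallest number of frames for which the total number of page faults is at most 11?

2

f=1: 14 faults
f=2: 8 faults
f=3: 6 faults
f=4: 5 faults
f=5: 5 faults
Smallest f with faults ≤ 11 is 2.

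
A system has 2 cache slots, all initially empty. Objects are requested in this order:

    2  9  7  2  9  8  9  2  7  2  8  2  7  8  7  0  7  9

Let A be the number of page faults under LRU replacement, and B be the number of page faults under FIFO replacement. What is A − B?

-2

Under LRU: F F F F F F . F F . F . F F . F . F → 13 faults.
Under FIFO: F F F F F F . F F . F F F F . F F F → 15 faults.
A − B = 13 − 15 = -2.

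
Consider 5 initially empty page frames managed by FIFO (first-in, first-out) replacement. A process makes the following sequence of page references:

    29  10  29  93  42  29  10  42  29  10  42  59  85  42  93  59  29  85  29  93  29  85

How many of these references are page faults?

7

29: miss, frames {29}
10: miss, frames {29,10}
29: hit
93: miss, frames {29,10,93}
42: miss, frames {29,10,93,42}
29: hit
10: hit
42: hit
29: hit
10: hit
42: hit
59: miss, frames {29,10,93,42,59}
85: miss, evict 29, frames {10,93,42,59,85}
42: hit
93: hit
59: hit
29: miss, evict 10, frames {93,42,59,85,29}
85: hit
29: hit
93: hit
29: hit
85: hit
Page faults: 7.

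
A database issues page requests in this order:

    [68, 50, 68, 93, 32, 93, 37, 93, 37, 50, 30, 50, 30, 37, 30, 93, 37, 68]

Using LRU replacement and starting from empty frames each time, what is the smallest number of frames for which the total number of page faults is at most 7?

5

f=1: 18 faults
f=2: 11 faults
f=3: 9 faults
f=4: 8 faults
f=5: 7 faults
f=6: 6 faults
Smallest f with faults ≤ 7 is 5.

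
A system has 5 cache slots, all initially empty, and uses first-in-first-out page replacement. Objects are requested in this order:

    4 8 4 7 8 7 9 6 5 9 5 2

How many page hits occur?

4 -> miss, frames [4]
8 -> miss, frames [4, 8]
4 -> hit
7 -> miss, frames [4, 8, 7]
8 -> hit
7 -> hit
9 -> miss, frames [4, 8, 7, 9]
6 -> miss, frames [4, 8, 7, 9, 6]
5 -> miss, evict 4, frames [8, 7, 9, 6, 5]
9 -> hit
5 -> hit
2 -> miss, evict 8, frames [7, 9, 6, 5, 2]
Hits: 5.

5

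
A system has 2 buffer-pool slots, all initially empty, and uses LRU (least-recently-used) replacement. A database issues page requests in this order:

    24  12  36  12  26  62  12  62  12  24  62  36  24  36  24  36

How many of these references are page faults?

24 → fault, frames {24}
12 → fault, frames {24,12}
36 → fault, evict 24, frames {12,36}
12 → hit
26 → fault, evict 36, frames {12,26}
62 → fault, evict 12, frames {26,62}
12 → fault, evict 26, frames {62,12}
62 → hit
12 → hit
24 → fault, evict 62, frames {12,24}
62 → fault, evict 12, frames {24,62}
36 → fault, evict 24, frames {62,36}
24 → fault, evict 62, frames {36,24}
36 → hit
24 → hit
36 → hit
Page faults: 10.

10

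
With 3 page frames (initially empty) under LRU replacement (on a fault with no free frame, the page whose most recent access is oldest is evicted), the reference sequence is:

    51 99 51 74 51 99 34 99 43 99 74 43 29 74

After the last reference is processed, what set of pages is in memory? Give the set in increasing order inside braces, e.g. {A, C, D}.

51 -> miss, frames [51]
99 -> miss, frames [51, 99]
51 -> hit
74 -> miss, frames [99, 51, 74]
51 -> hit
99 -> hit
34 -> miss, evict 74, frames [51, 99, 34]
99 -> hit
43 -> miss, evict 51, frames [34, 99, 43]
99 -> hit
74 -> miss, evict 34, frames [43, 99, 74]
43 -> hit
29 -> miss, evict 99, frames [74, 43, 29]
74 -> hit

{29, 43, 74}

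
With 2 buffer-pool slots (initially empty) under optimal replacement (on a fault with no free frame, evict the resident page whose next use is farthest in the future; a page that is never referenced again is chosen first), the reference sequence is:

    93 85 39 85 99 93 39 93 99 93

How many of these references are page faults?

93: fault, frames (93)
85: fault, frames (93 85)
39: fault, evict 93, frames (85 39)
85: hit
99: fault, evict 85, frames (39 99)
93: fault, evict 99, frames (39 93)
39: hit
93: hit
99: fault, evict 39, frames (93 99)
93: hit
Page faults: 6.

6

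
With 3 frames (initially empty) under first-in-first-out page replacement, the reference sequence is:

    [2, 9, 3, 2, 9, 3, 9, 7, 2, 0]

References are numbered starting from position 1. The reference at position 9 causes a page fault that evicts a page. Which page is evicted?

pos 1: 2 → miss, frames {2}
pos 2: 9 → miss, frames {2,9}
pos 3: 3 → miss, frames {2,9,3}
pos 4: 2 → hit
pos 5: 9 → hit
pos 6: 3 → hit
pos 7: 9 → hit
pos 8: 7 → miss, evict 2, frames {9,3,7}
pos 9: 2 → miss, evict 9, frames {3,7,2}
At position 9, page 9 is evicted.

9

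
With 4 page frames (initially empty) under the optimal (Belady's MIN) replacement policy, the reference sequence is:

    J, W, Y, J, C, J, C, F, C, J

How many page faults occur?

J: fault, frames [J]
W: fault, frames [J, W]
Y: fault, frames [J, W, Y]
J: hit
C: fault, frames [J, W, Y, C]
J: hit
C: hit
F: fault, evict Y, frames [J, W, C, F]
C: hit
J: hit
Page faults: 5.

5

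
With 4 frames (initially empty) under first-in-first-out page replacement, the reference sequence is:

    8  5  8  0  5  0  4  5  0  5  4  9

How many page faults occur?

8 -> fault, frames (8)
5 -> fault, frames (8 5)
8 -> hit
0 -> fault, frames (8 5 0)
5 -> hit
0 -> hit
4 -> fault, frames (8 5 0 4)
5 -> hit
0 -> hit
5 -> hit
4 -> hit
9 -> fault, evict 8, frames (5 0 4 9)
Page faults: 5.

5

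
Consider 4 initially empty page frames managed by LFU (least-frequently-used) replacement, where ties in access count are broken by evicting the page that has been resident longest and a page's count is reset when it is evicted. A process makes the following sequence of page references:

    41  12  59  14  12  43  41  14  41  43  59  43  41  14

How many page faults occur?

7

41 → miss, frames {41}
12 → miss, frames {41,12}
59 → miss, frames {41,12,59}
14 → miss, frames {41,12,59,14}
12 → hit
43 → miss, evict 41, frames {12,59,14,43}
41 → miss, evict 59, frames {12,14,43,41}
14 → hit
41 → hit
43 → hit
59 → miss, evict 12, frames {14,43,41,59}
43 → hit
41 → hit
14 → hit
Page faults: 7.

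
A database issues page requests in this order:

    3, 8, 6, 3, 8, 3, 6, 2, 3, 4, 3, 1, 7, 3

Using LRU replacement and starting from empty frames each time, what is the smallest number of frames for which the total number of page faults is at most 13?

2

f=1: 14 faults
f=2: 12 faults
f=3: 7 faults
f=4: 7 faults
f=5: 7 faults
f=6: 7 faults
f=7: 7 faults
Smallest f with faults ≤ 13 is 2.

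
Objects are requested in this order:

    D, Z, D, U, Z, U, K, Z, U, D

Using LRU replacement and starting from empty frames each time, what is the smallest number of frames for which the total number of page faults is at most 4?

4

f=1: 10 faults
f=2: 8 faults
f=3: 5 faults
f=4: 4 faults
Smallest f with faults ≤ 4 is 4.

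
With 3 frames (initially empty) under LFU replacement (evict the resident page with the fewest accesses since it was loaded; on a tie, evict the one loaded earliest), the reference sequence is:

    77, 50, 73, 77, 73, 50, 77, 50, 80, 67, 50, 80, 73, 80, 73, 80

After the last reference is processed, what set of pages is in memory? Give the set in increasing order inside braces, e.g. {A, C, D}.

{50, 77, 80}

77: fault, frames [77]
50: fault, frames [77, 50]
73: fault, frames [77, 50, 73]
77: hit
73: hit
50: hit
77: hit
50: hit
80: fault, evict 73, frames [77, 50, 80]
67: fault, evict 80, frames [77, 50, 67]
50: hit
80: fault, evict 67, frames [77, 50, 80]
73: fault, evict 80, frames [77, 50, 73]
80: fault, evict 73, frames [77, 50, 80]
73: fault, evict 80, frames [77, 50, 73]
80: fault, evict 73, frames [77, 50, 80]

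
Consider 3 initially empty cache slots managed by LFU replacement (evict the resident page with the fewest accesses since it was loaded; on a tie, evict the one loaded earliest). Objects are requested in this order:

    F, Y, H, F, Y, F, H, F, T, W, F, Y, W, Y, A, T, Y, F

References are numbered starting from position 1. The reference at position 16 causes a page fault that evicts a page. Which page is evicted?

pos 1: F: fault, frames [F]
pos 2: Y: fault, frames [F, Y]
pos 3: H: fault, frames [F, Y, H]
pos 4: F: hit
pos 5: Y: hit
pos 6: F: hit
pos 7: H: hit
pos 8: F: hit
pos 9: T: fault, evict Y, frames [F, H, T]
pos 10: W: fault, evict T, frames [F, H, W]
pos 11: F: hit
pos 12: Y: fault, evict W, frames [F, H, Y]
pos 13: W: fault, evict Y, frames [F, H, W]
pos 14: Y: fault, evict W, frames [F, H, Y]
pos 15: A: fault, evict Y, frames [F, H, A]
pos 16: T: fault, evict A, frames [F, H, T]
At position 16, page A is evicted.

A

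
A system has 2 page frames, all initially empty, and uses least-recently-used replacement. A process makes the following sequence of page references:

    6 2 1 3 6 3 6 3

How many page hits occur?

6 -> miss, frames {6}
2 -> miss, frames {6,2}
1 -> miss, evict 6, frames {2,1}
3 -> miss, evict 2, frames {1,3}
6 -> miss, evict 1, frames {3,6}
3 -> hit
6 -> hit
3 -> hit
Hits: 3.

3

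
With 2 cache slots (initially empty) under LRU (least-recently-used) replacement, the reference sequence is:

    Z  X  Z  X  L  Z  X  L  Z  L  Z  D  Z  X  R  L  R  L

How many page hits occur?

Z → miss, frames [Z]
X → miss, frames [Z, X]
Z → hit
X → hit
L → miss, evict Z, frames [X, L]
Z → miss, evict X, frames [L, Z]
X → miss, evict L, frames [Z, X]
L → miss, evict Z, frames [X, L]
Z → miss, evict X, frames [L, Z]
L → hit
Z → hit
D → miss, evict L, frames [Z, D]
Z → hit
X → miss, evict D, frames [Z, X]
R → miss, evict Z, frames [X, R]
L → miss, evict X, frames [R, L]
R → hit
L → hit
Hits: 7.

7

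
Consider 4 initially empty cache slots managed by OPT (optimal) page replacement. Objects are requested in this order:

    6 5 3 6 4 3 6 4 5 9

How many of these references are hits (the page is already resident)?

6 -> fault, frames {6}
5 -> fault, frames {6,5}
3 -> fault, frames {6,5,3}
6 -> hit
4 -> fault, frames {6,5,3,4}
3 -> hit
6 -> hit
4 -> hit
5 -> hit
9 -> fault, evict 4, frames {6,5,3,9}
Hits: 5.

5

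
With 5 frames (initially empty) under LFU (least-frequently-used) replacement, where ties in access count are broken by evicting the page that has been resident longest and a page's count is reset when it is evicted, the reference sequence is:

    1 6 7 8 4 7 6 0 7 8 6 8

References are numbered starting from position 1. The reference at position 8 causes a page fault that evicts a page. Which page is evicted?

1

pos 1: 1: miss, frames [1]
pos 2: 6: miss, frames [1, 6]
pos 3: 7: miss, frames [1, 6, 7]
pos 4: 8: miss, frames [1, 6, 7, 8]
pos 5: 4: miss, frames [1, 6, 7, 8, 4]
pos 6: 7: hit
pos 7: 6: hit
pos 8: 0: miss, evict 1, frames [6, 7, 8, 4, 0]
At position 8, page 1 is evicted.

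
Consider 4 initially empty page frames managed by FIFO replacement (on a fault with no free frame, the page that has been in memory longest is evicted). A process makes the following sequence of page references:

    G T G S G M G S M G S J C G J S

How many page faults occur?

G -> fault, frames [G]
T -> fault, frames [G, T]
G -> hit
S -> fault, frames [G, T, S]
G -> hit
M -> fault, frames [G, T, S, M]
G -> hit
S -> hit
M -> hit
G -> hit
S -> hit
J -> fault, evict G, frames [T, S, M, J]
C -> fault, evict T, frames [S, M, J, C]
G -> fault, evict S, frames [M, J, C, G]
J -> hit
S -> fault, evict M, frames [J, C, G, S]
Page faults: 8.

8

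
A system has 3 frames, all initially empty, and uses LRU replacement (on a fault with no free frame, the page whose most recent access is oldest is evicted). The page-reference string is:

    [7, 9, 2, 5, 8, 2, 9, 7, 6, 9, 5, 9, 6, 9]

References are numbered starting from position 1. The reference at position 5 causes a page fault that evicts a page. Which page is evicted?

pos 1: 7 → fault, frames {7}
pos 2: 9 → fault, frames {7,9}
pos 3: 2 → fault, frames {7,9,2}
pos 4: 5 → fault, evict 7, frames {9,2,5}
pos 5: 8 → fault, evict 9, frames {2,5,8}
At position 5, page 9 is evicted.

9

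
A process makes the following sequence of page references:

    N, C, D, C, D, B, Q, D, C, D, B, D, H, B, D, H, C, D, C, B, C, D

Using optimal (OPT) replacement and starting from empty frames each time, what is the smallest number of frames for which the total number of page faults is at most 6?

4

f=1: 22 faults
f=2: 12 faults
f=3: 8 faults
f=4: 6 faults
f=5: 6 faults
f=6: 6 faults
Smallest f with faults ≤ 6 is 4.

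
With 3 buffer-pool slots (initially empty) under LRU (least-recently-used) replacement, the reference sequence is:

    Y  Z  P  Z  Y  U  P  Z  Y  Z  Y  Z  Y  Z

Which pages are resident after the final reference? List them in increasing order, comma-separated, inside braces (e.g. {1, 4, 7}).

Y: miss, frames (Y)
Z: miss, frames (Y Z)
P: miss, frames (Y Z P)
Z: hit
Y: hit
U: miss, evict P, frames (Z Y U)
P: miss, evict Z, frames (Y U P)
Z: miss, evict Y, frames (U P Z)
Y: miss, evict U, frames (P Z Y)
Z: hit
Y: hit
Z: hit
Y: hit
Z: hit

{P, Y, Z}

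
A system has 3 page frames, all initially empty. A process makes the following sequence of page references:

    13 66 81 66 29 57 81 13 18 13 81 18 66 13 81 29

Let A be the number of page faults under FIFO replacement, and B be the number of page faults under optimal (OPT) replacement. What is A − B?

3

Under FIFO: F F F . F F . F F . F . F F . F → 11 faults.
Under OPT: F F F . F F . . F . . . F . . F → 8 faults.
A − B = 11 − 8 = 3.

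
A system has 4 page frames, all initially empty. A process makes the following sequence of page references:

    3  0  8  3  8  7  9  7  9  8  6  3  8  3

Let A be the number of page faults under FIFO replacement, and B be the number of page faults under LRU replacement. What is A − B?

1

Under FIFO: F F F . . F F . . . F F F . → 8 faults.
Under LRU: F F F . . F F . . . F F . . → 7 faults.
A − B = 8 − 7 = 1.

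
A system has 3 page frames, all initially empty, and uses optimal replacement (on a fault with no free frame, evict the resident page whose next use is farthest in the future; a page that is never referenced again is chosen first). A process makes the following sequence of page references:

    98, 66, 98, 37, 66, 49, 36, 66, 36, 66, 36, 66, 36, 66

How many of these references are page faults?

5

98: miss, frames {98}
66: miss, frames {98,66}
98: hit
37: miss, frames {98,66,37}
66: hit
49: miss, evict 37, frames {98,66,49}
36: miss, evict 49, frames {98,66,36}
66: hit
36: hit
66: hit
36: hit
66: hit
36: hit
66: hit
Page faults: 5.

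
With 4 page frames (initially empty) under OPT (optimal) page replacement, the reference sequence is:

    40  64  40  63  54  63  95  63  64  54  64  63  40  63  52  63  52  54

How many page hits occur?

11

40 → fault, frames {40}
64 → fault, frames {40,64}
40 → hit
63 → fault, frames {40,64,63}
54 → fault, frames {40,64,63,54}
63 → hit
95 → fault, evict 40, frames {64,63,54,95}
63 → hit
64 → hit
54 → hit
64 → hit
63 → hit
40 → fault, evict 95, frames {64,63,54,40}
63 → hit
52 → fault, evict 40, frames {64,63,54,52}
63 → hit
52 → hit
54 → hit
Hits: 11.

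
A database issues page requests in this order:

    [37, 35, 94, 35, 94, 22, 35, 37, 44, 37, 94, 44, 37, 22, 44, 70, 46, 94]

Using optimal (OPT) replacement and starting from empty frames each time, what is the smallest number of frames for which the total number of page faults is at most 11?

f=1: 18 faults
f=2: 12 faults
f=3: 9 faults
f=4: 7 faults
f=5: 7 faults
f=6: 7 faults
f=7: 7 faults
Smallest f with faults ≤ 11 is 3.

3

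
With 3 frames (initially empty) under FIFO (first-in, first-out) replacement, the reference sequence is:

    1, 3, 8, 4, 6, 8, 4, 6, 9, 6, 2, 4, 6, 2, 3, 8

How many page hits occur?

5

1 -> fault, frames [1]
3 -> fault, frames [1, 3]
8 -> fault, frames [1, 3, 8]
4 -> fault, evict 1, frames [3, 8, 4]
6 -> fault, evict 3, frames [8, 4, 6]
8 -> hit
4 -> hit
6 -> hit
9 -> fault, evict 8, frames [4, 6, 9]
6 -> hit
2 -> fault, evict 4, frames [6, 9, 2]
4 -> fault, evict 6, frames [9, 2, 4]
6 -> fault, evict 9, frames [2, 4, 6]
2 -> hit
3 -> fault, evict 2, frames [4, 6, 3]
8 -> fault, evict 4, frames [6, 3, 8]
Hits: 5.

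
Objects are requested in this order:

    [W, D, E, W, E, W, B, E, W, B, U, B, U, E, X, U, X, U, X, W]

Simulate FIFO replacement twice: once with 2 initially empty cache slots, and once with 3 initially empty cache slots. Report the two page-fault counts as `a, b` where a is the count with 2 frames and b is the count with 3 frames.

13, 9

2 frames: F F F F . . F F F F F . . F F F . . . F → 13 faults.
3 frames: F F F . . . F . F . F . . F F . . . . F → 9 faults.
9 < 13: adding a frame reduced faults, as is typical.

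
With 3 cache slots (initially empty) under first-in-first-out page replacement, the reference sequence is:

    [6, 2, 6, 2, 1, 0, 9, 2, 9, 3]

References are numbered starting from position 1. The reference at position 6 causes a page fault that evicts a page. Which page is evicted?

6

pos 1: 6 -> fault, frames {6}
pos 2: 2 -> fault, frames {6,2}
pos 3: 6 -> hit
pos 4: 2 -> hit
pos 5: 1 -> fault, frames {6,2,1}
pos 6: 0 -> fault, evict 6, frames {2,1,0}
At position 6, page 6 is evicted.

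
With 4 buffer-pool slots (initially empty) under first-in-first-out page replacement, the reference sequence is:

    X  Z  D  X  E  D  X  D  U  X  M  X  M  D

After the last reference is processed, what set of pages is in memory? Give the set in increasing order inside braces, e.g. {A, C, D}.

{D, M, U, X}

X -> fault, frames (X)
Z -> fault, frames (X Z)
D -> fault, frames (X Z D)
X -> hit
E -> fault, frames (X Z D E)
D -> hit
X -> hit
D -> hit
U -> fault, evict X, frames (Z D E U)
X -> fault, evict Z, frames (D E U X)
M -> fault, evict D, frames (E U X M)
X -> hit
M -> hit
D -> fault, evict E, frames (U X M D)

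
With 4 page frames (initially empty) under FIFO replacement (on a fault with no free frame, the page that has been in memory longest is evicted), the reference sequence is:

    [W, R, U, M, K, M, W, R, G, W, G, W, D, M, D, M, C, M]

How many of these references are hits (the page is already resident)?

7

W → fault, frames [W]
R → fault, frames [W, R]
U → fault, frames [W, R, U]
M → fault, frames [W, R, U, M]
K → fault, evict W, frames [R, U, M, K]
M → hit
W → fault, evict R, frames [U, M, K, W]
R → fault, evict U, frames [M, K, W, R]
G → fault, evict M, frames [K, W, R, G]
W → hit
G → hit
W → hit
D → fault, evict K, frames [W, R, G, D]
M → fault, evict W, frames [R, G, D, M]
D → hit
M → hit
C → fault, evict R, frames [G, D, M, C]
M → hit
Hits: 7.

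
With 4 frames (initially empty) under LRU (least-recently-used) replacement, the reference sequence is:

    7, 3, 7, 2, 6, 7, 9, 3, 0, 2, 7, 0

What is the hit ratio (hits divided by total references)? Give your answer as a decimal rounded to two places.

0.25

7 → fault, frames (7)
3 → fault, frames (7 3)
7 → hit
2 → fault, frames (3 7 2)
6 → fault, frames (3 7 2 6)
7 → hit
9 → fault, evict 3, frames (2 6 7 9)
3 → fault, evict 2, frames (6 7 9 3)
0 → fault, evict 6, frames (7 9 3 0)
2 → fault, evict 7, frames (9 3 0 2)
7 → fault, evict 9, frames (3 0 2 7)
0 → hit
Hits: 3 of 12 references → 3/12 = 0.2500.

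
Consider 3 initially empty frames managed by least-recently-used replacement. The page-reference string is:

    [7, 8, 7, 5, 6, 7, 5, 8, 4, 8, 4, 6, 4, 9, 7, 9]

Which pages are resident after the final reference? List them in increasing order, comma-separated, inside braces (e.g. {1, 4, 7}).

{4, 7, 9}

7: miss, frames (7)
8: miss, frames (7 8)
7: hit
5: miss, frames (8 7 5)
6: miss, evict 8, frames (7 5 6)
7: hit
5: hit
8: miss, evict 6, frames (7 5 8)
4: miss, evict 7, frames (5 8 4)
8: hit
4: hit
6: miss, evict 5, frames (8 4 6)
4: hit
9: miss, evict 8, frames (6 4 9)
7: miss, evict 6, frames (4 9 7)
9: hit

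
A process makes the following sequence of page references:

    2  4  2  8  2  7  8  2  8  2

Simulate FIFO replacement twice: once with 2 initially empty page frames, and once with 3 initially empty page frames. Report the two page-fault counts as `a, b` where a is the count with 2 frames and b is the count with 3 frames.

2 frames: F F . F F F F F . . → 7 faults.
3 frames: F F . F . F . F . . → 5 faults.
5 < 7: adding a frame reduced faults, as is typical.

7, 5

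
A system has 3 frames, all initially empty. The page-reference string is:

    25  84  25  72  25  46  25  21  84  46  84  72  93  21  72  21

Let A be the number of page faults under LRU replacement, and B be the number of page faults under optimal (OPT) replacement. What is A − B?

3

Under LRU: F F . F . F . F F F . F F F . . → 10 faults.
Under OPT: F F . F . F . F . . . F F . . . → 7 faults.
A − B = 10 − 7 = 3.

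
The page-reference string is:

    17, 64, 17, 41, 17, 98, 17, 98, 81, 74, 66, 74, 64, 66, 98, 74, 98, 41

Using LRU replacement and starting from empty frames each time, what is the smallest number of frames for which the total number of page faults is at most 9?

f=1: 18 faults
f=2: 12 faults
f=3: 11 faults
f=4: 10 faults
f=5: 9 faults
f=6: 9 faults
f=7: 7 faults
Smallest f with faults ≤ 9 is 5.

5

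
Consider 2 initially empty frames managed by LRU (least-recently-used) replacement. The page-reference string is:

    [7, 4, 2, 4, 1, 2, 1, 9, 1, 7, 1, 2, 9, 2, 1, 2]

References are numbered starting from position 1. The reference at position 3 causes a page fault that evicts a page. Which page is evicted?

pos 1: 7 → miss, frames (7)
pos 2: 4 → miss, frames (7 4)
pos 3: 2 → miss, evict 7, frames (4 2)
At position 3, page 7 is evicted.

7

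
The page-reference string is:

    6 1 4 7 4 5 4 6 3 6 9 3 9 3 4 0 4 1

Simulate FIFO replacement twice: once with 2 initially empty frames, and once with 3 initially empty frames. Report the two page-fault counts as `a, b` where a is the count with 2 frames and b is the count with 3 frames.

2 frames: F F F F . F F F F . F . . . F F . F → 12 faults.
3 frames: F F F F . F . F F . F . . . F F . F → 11 faults.
11 < 12: adding a frame reduced faults, as is typical.

12, 11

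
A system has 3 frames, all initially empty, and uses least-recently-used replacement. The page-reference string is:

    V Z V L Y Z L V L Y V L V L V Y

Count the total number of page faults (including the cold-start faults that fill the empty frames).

V -> miss, frames [V]
Z -> miss, frames [V, Z]
V -> hit
L -> miss, frames [Z, V, L]
Y -> miss, evict Z, frames [V, L, Y]
Z -> miss, evict V, frames [L, Y, Z]
L -> hit
V -> miss, evict Y, frames [Z, L, V]
L -> hit
Y -> miss, evict Z, frames [V, L, Y]
V -> hit
L -> hit
V -> hit
L -> hit
V -> hit
Y -> hit
Page faults: 7.

7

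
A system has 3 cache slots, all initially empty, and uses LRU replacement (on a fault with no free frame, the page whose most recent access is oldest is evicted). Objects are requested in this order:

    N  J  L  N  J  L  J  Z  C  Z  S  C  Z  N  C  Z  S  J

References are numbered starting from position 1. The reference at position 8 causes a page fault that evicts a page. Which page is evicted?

pos 1: N -> fault, frames [N]
pos 2: J -> fault, frames [N, J]
pos 3: L -> fault, frames [N, J, L]
pos 4: N -> hit
pos 5: J -> hit
pos 6: L -> hit
pos 7: J -> hit
pos 8: Z -> fault, evict N, frames [L, J, Z]
At position 8, page N is evicted.

N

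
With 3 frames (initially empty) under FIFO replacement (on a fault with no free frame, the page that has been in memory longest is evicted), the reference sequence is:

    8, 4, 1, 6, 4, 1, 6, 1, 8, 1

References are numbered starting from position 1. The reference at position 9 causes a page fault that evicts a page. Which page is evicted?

pos 1: 8 → fault, frames (8)
pos 2: 4 → fault, frames (8 4)
pos 3: 1 → fault, frames (8 4 1)
pos 4: 6 → fault, evict 8, frames (4 1 6)
pos 5: 4 → hit
pos 6: 1 → hit
pos 7: 6 → hit
pos 8: 1 → hit
pos 9: 8 → fault, evict 4, frames (1 6 8)
At position 9, page 4 is evicted.

4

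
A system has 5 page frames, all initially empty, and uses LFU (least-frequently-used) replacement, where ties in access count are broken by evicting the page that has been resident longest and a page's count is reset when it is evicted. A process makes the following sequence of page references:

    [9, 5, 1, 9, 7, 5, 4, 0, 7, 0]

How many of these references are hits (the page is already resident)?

9 -> fault, frames {9}
5 -> fault, frames {9,5}
1 -> fault, frames {9,5,1}
9 -> hit
7 -> fault, frames {9,5,1,7}
5 -> hit
4 -> fault, frames {9,5,1,7,4}
0 -> fault, evict 1, frames {9,5,7,4,0}
7 -> hit
0 -> hit
Hits: 4.

4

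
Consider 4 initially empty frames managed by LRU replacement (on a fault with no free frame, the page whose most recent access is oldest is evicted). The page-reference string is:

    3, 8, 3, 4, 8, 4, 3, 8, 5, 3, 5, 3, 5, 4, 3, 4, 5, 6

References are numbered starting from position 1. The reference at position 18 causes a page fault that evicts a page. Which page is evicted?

pos 1: 3: fault, frames {3}
pos 2: 8: fault, frames {3,8}
pos 3: 3: hit
pos 4: 4: fault, frames {8,3,4}
pos 5: 8: hit
pos 6: 4: hit
pos 7: 3: hit
pos 8: 8: hit
pos 9: 5: fault, frames {4,3,8,5}
pos 10: 3: hit
pos 11: 5: hit
pos 12: 3: hit
pos 13: 5: hit
pos 14: 4: hit
pos 15: 3: hit
pos 16: 4: hit
pos 17: 5: hit
pos 18: 6: fault, evict 8, frames {3,4,5,6}
At position 18, page 8 is evicted.

8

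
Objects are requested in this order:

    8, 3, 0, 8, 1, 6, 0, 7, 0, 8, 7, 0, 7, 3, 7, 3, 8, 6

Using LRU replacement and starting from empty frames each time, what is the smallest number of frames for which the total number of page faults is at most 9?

f=1: 18 faults
f=2: 14 faults
f=3: 11 faults
f=4: 9 faults
f=5: 7 faults
f=6: 6 faults
Smallest f with faults ≤ 9 is 4.

4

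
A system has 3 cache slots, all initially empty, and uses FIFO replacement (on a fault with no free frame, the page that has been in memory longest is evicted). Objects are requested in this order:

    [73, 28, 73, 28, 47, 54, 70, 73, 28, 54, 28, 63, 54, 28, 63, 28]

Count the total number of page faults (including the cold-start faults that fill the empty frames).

9

73 → miss, frames [73]
28 → miss, frames [73, 28]
73 → hit
28 → hit
47 → miss, frames [73, 28, 47]
54 → miss, evict 73, frames [28, 47, 54]
70 → miss, evict 28, frames [47, 54, 70]
73 → miss, evict 47, frames [54, 70, 73]
28 → miss, evict 54, frames [70, 73, 28]
54 → miss, evict 70, frames [73, 28, 54]
28 → hit
63 → miss, evict 73, frames [28, 54, 63]
54 → hit
28 → hit
63 → hit
28 → hit
Page faults: 9.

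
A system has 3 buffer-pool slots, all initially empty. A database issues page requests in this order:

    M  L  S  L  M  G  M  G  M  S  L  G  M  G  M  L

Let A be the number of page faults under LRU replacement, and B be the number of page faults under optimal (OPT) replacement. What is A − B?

3

Under LRU: F F F . . F . . . F F F F . . . → 8 faults.
Under OPT: F F F . . F . . . . F . . . . . → 5 faults.
A − B = 8 − 5 = 3.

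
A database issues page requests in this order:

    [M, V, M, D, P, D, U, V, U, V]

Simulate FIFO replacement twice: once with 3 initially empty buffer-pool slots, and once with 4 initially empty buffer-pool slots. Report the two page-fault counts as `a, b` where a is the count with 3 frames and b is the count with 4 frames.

6, 5

3 frames: F F . F F . F F . . → 6 faults.
4 frames: F F . F F . F . . . → 5 faults.
5 < 6: adding a frame reduced faults, as is typical.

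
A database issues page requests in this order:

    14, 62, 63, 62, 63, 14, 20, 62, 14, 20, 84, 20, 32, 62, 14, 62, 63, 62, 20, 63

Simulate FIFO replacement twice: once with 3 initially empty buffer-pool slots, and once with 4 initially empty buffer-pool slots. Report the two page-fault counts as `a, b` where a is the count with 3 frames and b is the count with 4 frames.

11, 10

3 frames: F F F . . . F . F . F . F F F . F . F . → 11 faults.
4 frames: F F F . . . F . . . F . F F F . F . F . → 10 faults.
10 < 11: adding a frame reduced faults, as is typical.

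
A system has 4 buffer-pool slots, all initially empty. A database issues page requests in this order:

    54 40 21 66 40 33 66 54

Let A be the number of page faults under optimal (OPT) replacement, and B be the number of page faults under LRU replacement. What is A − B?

-1

Under OPT: F F F F . F . . → 5 faults.
Under LRU: F F F F . F . F → 6 faults.
A − B = 5 − 6 = -1.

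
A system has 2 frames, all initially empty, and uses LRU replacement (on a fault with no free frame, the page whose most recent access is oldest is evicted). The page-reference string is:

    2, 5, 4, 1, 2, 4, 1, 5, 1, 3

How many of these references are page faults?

2 → miss, frames {2}
5 → miss, frames {2,5}
4 → miss, evict 2, frames {5,4}
1 → miss, evict 5, frames {4,1}
2 → miss, evict 4, frames {1,2}
4 → miss, evict 1, frames {2,4}
1 → miss, evict 2, frames {4,1}
5 → miss, evict 4, frames {1,5}
1 → hit
3 → miss, evict 5, frames {1,3}
Page faults: 9.

9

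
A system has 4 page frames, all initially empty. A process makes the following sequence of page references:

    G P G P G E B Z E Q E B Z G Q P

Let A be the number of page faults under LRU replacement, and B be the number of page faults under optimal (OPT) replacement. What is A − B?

1

Under LRU: F F . . . F F F . F . . . F F F → 9 faults.
Under OPT: F F . . . F F F . F . . . F . F → 8 faults.
A − B = 9 − 8 = 1.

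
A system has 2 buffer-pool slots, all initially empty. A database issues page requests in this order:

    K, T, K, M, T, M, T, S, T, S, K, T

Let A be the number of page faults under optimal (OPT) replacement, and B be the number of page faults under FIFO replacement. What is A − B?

-1

Under OPT: F F . F . . . F . . F . → 5 faults.
Under FIFO: F F . F . . . F F . F . → 6 faults.
A − B = 5 − 6 = -1.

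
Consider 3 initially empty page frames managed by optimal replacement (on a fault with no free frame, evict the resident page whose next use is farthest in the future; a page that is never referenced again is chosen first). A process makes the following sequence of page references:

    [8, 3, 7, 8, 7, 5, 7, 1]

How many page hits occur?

8 → fault, frames (8)
3 → fault, frames (8 3)
7 → fault, frames (8 3 7)
8 → hit
7 → hit
5 → fault, evict 3, frames (8 7 5)
7 → hit
1 → fault, evict 5, frames (8 7 1)
Hits: 3.

3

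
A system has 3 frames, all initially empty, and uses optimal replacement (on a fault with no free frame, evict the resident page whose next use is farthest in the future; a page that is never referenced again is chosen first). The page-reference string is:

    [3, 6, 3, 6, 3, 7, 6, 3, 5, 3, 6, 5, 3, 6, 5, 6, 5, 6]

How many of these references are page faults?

4

3 -> miss, frames (3)
6 -> miss, frames (3 6)
3 -> hit
6 -> hit
3 -> hit
7 -> miss, frames (3 6 7)
6 -> hit
3 -> hit
5 -> miss, evict 7, frames (3 6 5)
3 -> hit
6 -> hit
5 -> hit
3 -> hit
6 -> hit
5 -> hit
6 -> hit
5 -> hit
6 -> hit
Page faults: 4.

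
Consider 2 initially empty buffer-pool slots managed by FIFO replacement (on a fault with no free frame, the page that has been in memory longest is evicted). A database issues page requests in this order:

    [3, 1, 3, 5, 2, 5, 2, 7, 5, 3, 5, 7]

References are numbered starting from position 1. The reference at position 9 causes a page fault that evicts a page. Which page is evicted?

pos 1: 3: fault, frames (3)
pos 2: 1: fault, frames (3 1)
pos 3: 3: hit
pos 4: 5: fault, evict 3, frames (1 5)
pos 5: 2: fault, evict 1, frames (5 2)
pos 6: 5: hit
pos 7: 2: hit
pos 8: 7: fault, evict 5, frames (2 7)
pos 9: 5: fault, evict 2, frames (7 5)
At position 9, page 2 is evicted.

2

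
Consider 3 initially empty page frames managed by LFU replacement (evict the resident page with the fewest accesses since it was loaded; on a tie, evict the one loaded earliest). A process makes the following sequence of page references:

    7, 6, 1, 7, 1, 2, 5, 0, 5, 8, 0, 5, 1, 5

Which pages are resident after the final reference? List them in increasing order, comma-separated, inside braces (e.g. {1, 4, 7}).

7: miss, frames {7}
6: miss, frames {7,6}
1: miss, frames {7,6,1}
7: hit
1: hit
2: miss, evict 6, frames {7,1,2}
5: miss, evict 2, frames {7,1,5}
0: miss, evict 5, frames {7,1,0}
5: miss, evict 0, frames {7,1,5}
8: miss, evict 5, frames {7,1,8}
0: miss, evict 8, frames {7,1,0}
5: miss, evict 0, frames {7,1,5}
1: hit
5: hit

{1, 5, 7}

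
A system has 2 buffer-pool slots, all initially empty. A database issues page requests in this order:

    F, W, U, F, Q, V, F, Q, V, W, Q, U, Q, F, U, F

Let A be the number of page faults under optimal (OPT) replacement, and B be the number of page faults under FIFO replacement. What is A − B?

Under OPT: F F F . F F . F . F . F . F . . → 9 faults.
Under FIFO: F F F F F F F F F F F F . F . . → 13 faults.
A − B = 9 − 13 = -4.

-4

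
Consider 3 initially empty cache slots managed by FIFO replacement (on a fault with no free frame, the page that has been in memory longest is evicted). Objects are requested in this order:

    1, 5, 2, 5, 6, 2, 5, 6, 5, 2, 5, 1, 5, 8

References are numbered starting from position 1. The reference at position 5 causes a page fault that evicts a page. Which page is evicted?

1

pos 1: 1: miss, frames (1)
pos 2: 5: miss, frames (1 5)
pos 3: 2: miss, frames (1 5 2)
pos 4: 5: hit
pos 5: 6: miss, evict 1, frames (5 2 6)
At position 5, page 1 is evicted.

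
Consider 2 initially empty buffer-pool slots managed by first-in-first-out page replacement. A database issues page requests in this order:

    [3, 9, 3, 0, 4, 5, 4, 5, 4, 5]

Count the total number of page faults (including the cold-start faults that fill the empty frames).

3 → miss, frames {3}
9 → miss, frames {3,9}
3 → hit
0 → miss, evict 3, frames {9,0}
4 → miss, evict 9, frames {0,4}
5 → miss, evict 0, frames {4,5}
4 → hit
5 → hit
4 → hit
5 → hit
Page faults: 5.

5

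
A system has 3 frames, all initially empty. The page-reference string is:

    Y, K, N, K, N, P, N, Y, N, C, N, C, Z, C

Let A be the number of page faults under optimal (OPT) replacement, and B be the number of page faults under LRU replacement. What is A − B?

Under OPT: F F F . . F . . . F . . F . → 6 faults.
Under LRU: F F F . . F . F . F . . F . → 7 faults.
A − B = 6 − 7 = -1.

-1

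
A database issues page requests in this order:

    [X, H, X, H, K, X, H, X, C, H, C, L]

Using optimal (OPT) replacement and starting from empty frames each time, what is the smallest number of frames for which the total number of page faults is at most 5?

f=1: 12 faults
f=2: 6 faults
f=3: 5 faults
f=4: 5 faults
f=5: 5 faults
Smallest f with faults ≤ 5 is 3.

3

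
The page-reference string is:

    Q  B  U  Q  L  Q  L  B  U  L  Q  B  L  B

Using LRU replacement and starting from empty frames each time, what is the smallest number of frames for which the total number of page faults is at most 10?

3

f=1: 14 faults
f=2: 11 faults
f=3: 8 faults
f=4: 4 faults
Smallest f with faults ≤ 10 is 3.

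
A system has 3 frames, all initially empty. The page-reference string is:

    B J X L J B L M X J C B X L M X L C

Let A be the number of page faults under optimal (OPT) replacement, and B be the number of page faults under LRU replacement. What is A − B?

Under OPT: F F F F . . . F F . F . . F F . . F → 10 faults.
Under LRU: F F F F . F . F F F F F F F F . . F → 14 faults.
A − B = 10 − 14 = -4.

-4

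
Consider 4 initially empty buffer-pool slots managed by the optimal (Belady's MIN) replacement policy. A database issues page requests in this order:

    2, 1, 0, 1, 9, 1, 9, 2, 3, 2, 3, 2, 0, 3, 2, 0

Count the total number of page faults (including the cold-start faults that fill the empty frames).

5

2 → miss, frames [2]
1 → miss, frames [2, 1]
0 → miss, frames [2, 1, 0]
1 → hit
9 → miss, frames [2, 1, 0, 9]
1 → hit
9 → hit
2 → hit
3 → miss, evict 9, frames [2, 1, 0, 3]
2 → hit
3 → hit
2 → hit
0 → hit
3 → hit
2 → hit
0 → hit
Page faults: 5.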